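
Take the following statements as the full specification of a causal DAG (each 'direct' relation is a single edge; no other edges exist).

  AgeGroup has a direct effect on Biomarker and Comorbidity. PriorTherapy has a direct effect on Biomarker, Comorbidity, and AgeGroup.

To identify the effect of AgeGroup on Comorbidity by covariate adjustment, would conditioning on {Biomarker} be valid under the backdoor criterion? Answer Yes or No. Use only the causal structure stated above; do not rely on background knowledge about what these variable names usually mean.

No

Backdoor paths from AgeGroup to Comorbidity (paths whose first edge points into AgeGroup):
  P1: AgeGroup <- PriorTherapy -> Comorbidity
Condition 1 (no descendant of AgeGroup in the set): FAILS — Biomarker is a descendant of AgeGroup.
Condition 2 (every backdoor path blocked by {Biomarker}):
  P1: open — no interior node is in the conditioning set.
{Biomarker} does not satisfy the backdoor criterion.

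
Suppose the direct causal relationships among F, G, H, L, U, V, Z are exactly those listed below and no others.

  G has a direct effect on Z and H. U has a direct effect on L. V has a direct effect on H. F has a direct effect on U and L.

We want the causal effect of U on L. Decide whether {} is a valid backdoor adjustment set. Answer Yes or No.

Backdoor paths from U to L (paths whose first edge points into U):
  P1: U <- F -> L
Condition 1 (no descendant of U in the set): holds — descendants of U are {L}; none are in {}.
Condition 2 (every backdoor path blocked by {}):
  P1: open — no interior node is in the conditioning set.
{} does not satisfy the backdoor criterion.

No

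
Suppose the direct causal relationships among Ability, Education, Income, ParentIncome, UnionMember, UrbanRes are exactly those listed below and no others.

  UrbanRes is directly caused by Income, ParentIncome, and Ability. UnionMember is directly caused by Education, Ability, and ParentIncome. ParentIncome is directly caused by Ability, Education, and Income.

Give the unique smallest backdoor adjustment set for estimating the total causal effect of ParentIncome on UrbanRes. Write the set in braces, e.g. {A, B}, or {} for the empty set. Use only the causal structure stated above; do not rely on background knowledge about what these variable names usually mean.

{Ability, Income}

Variables eligible for adjustment (non-descendants of ParentIncome, excluding ParentIncome and UrbanRes): {Ability, Education, Income}.
Backdoor paths from ParentIncome to UrbanRes:
  P1: ParentIncome <- Education -> UnionMember <- Ability -> UrbanRes
  P2: ParentIncome <- Income -> UrbanRes
  P3: ParentIncome <- Ability -> UrbanRes
The empty set is not sufficient: P2 (ParentIncome <- Income -> UrbanRes) has no collider blocking it and no conditioned non-collider, so it is open.
Try {Ability, Income}:
  P1: blocked at collider UnionMember (neither it nor any descendant is in the conditioning set).
  P2: blocked at fork node Income ∈ conditioning set.
  P3: blocked at fork node Ability ∈ conditioning set.
{Ability, Income} contains no descendant of ParentIncome and blocks every backdoor path.
Every element of {Ability, Income} is needed (dropping Ability leaves P3 open; dropping Income leaves P2 open), so no proper subset is valid.
Among all size-2 subsets of the eligible variables, only {Ability, Income} blocks every backdoor path, so it is the unique smallest valid adjustment set.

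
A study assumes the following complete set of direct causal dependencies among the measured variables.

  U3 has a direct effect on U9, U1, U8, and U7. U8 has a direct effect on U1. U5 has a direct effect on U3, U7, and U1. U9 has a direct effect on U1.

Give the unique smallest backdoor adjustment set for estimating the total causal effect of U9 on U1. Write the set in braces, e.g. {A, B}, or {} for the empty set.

{U3}

Variables eligible for adjustment (non-descendants of U9, excluding U9 and U1): {U3, U5, U7, U8}.
Backdoor paths from U9 to U1:
  P1: U9 <- U3 <- U5 -> U1
  P2: U9 <- U3 -> U8 -> U1
  P3: U9 <- U3 -> U7 <- U5 -> U1
  P4: U9 <- U3 -> U1
The empty set is not sufficient: P1 (U9 <- U3 <- U5 -> U1) has no collider blocking it and no conditioned non-collider, so it is open.
Try {U3}:
  P1: blocked at chain node U3 ∈ conditioning set.
  P2: blocked at fork node U3 ∈ conditioning set.
  P3: blocked at fork node U3 ∈ conditioning set.
  P4: blocked at fork node U3 ∈ conditioning set.
{U3} contains no descendant of U9 and blocks every backdoor path.
No other singleton works — e.g. {U5} leaves P2 open — so {U3} is the unique smallest valid adjustment set.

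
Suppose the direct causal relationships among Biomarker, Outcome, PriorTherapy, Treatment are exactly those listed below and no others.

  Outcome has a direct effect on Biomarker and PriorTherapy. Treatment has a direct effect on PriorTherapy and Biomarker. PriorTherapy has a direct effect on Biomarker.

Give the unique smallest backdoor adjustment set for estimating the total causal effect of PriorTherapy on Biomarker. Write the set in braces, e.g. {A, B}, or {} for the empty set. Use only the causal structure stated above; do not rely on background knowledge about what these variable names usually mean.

Variables eligible for adjustment (non-descendants of PriorTherapy, excluding PriorTherapy and Biomarker): {Outcome, Treatment}.
Backdoor paths from PriorTherapy to Biomarker:
  P1: PriorTherapy <- Treatment -> Biomarker
  P2: PriorTherapy <- Outcome -> Biomarker
The empty set is not sufficient: P1 (PriorTherapy <- Treatment -> Biomarker) has no collider blocking it and no conditioned non-collider, so it is open.
Try {Outcome, Treatment}:
  P1: blocked at fork node Treatment ∈ conditioning set.
  P2: blocked at fork node Outcome ∈ conditioning set.
{Outcome, Treatment} contains no descendant of PriorTherapy and blocks every backdoor path.
Every element of {Outcome, Treatment} is needed (dropping Outcome leaves P2 open; dropping Treatment leaves P1 open), so no proper subset is valid.
Among all size-2 subsets of the eligible variables, only {Outcome, Treatment} blocks every backdoor path, so it is the unique smallest valid adjustment set.

{Outcome, Treatment}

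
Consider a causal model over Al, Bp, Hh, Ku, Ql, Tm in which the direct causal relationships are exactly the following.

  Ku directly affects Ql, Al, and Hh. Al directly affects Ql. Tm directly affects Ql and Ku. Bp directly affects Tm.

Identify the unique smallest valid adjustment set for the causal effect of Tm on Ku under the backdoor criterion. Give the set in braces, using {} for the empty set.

{}

Variables eligible for adjustment (non-descendants of Tm, excluding Tm and Ku): {Bp}.
Backdoor paths from Tm to Ku:
  (none)
With no backdoor paths the empty set already satisfies the criterion, and it is trivially minimal.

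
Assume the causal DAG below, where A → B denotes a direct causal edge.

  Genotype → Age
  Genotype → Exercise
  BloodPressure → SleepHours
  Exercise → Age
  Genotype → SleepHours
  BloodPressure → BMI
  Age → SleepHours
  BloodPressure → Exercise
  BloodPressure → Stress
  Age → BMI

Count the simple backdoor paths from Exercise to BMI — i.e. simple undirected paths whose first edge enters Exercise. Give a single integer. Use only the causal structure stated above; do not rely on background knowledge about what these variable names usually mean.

A backdoor path from Exercise to BMI is any simple undirected path whose first edge points into Exercise (i.e. leaves Exercise via a parent).
Parents of Exercise: {BloodPressure, Genotype}.
Enumerating:
  P1: Exercise <- BloodPressure -> SleepHours <- Genotype -> Age -> BMI
  P2: Exercise <- BloodPressure -> SleepHours <- Age -> BMI
  P3: Exercise <- BloodPressure -> BMI
  P4: Exercise <- Genotype -> Age -> SleepHours <- BloodPressure -> BMI
  P5: Exercise <- Genotype -> Age -> BMI
  P6: Exercise <- Genotype -> SleepHours <- BloodPressure -> BMI
  P7: Exercise <- Genotype -> SleepHours <- Age -> BMI
That exhausts the simple backdoor paths. Count: 7.

7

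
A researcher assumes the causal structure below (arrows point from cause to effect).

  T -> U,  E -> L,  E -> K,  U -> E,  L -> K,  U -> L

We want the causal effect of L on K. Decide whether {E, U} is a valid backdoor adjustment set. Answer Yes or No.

Yes

Backdoor paths from L to K (paths whose first edge points into L):
  P1: L <- U -> E -> K
  P2: L <- E -> K
Condition 1 (no descendant of L in the set): holds — descendants of L are {K}; none are in {E, U}.
Condition 2 (every backdoor path blocked by {E, U}):
  P1: blocked at fork node U ∈ conditioning set.
  P2: blocked at fork node E ∈ conditioning set.
{E, U} satisfies the backdoor criterion.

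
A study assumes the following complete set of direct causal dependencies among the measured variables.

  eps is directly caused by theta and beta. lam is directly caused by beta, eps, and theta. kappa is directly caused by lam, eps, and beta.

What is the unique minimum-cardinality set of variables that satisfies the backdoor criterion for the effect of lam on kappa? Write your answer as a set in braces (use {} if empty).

Variables eligible for adjustment (non-descendants of lam, excluding lam and kappa): {beta, eps, theta}.
Backdoor paths from lam to kappa:
  P1: lam <- theta -> eps <- beta -> kappa
  P2: lam <- theta -> eps -> kappa
  P3: lam <- beta -> eps -> kappa
  P4: lam <- beta -> kappa
  P5: lam <- eps <- beta -> kappa
  P6: lam <- eps -> kappa
The empty set is not sufficient: P2 (lam <- theta -> eps -> kappa) has no collider blocking it and no conditioned non-collider, so it is open.
Try {beta, eps}:
  P1: blocked at fork node beta ∈ conditioning set.
  P2: blocked at chain node eps ∈ conditioning set.
  P3: blocked at fork node beta ∈ conditioning set.
  P4: blocked at fork node beta ∈ conditioning set.
  P5: blocked at chain node eps ∈ conditioning set.
  P6: blocked at fork node eps ∈ conditioning set.
{beta, eps} contains no descendant of lam and blocks every backdoor path.
Every element of {beta, eps} is needed (dropping beta leaves P1 open; dropping eps leaves P2 open), so no proper subset is valid.
Among all size-2 subsets of the eligible variables, only {beta, eps} blocks every backdoor path, so it is the unique smallest valid adjustment set.

{beta, eps}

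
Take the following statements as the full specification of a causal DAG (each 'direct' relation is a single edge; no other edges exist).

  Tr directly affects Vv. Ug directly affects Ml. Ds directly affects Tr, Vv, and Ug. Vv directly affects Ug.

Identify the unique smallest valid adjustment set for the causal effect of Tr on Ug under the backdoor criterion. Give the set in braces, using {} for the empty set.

Variables eligible for adjustment (non-descendants of Tr, excluding Tr and Ug): {Ds}.
Backdoor paths from Tr to Ug:
  P1: Tr <- Ds -> Vv -> Ug
  P2: Tr <- Ds -> Ug
The empty set is not sufficient: P1 (Tr <- Ds -> Vv -> Ug) has no collider blocking it and no conditioned non-collider, so it is open.
Try {Ds}:
  P1: blocked at fork node Ds ∈ conditioning set.
  P2: blocked at fork node Ds ∈ conditioning set.
{Ds} contains no descendant of Tr and blocks every backdoor path.
{Ds} is the unique smallest valid adjustment set.

{Ds}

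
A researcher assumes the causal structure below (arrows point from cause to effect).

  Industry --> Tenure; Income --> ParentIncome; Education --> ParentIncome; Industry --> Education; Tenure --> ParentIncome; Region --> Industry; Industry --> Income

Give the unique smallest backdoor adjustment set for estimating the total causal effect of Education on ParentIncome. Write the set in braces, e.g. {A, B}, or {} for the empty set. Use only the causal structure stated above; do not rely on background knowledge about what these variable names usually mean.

{Industry}

Variables eligible for adjustment (non-descendants of Education, excluding Education and ParentIncome): {Income, Industry, Region, Tenure}.
Backdoor paths from Education to ParentIncome:
  P1: Education <- Industry -> Income -> ParentIncome
  P2: Education <- Industry -> Tenure -> ParentIncome
The empty set is not sufficient: P1 (Education <- Industry -> Income -> ParentIncome) has no collider blocking it and no conditioned non-collider, so it is open.
Try {Industry}:
  P1: blocked at fork node Industry ∈ conditioning set.
  P2: blocked at fork node Industry ∈ conditioning set.
{Industry} contains no descendant of Education and blocks every backdoor path.
No other singleton works — e.g. {Region} leaves P1 open — so {Industry} is the unique smallest valid adjustment set.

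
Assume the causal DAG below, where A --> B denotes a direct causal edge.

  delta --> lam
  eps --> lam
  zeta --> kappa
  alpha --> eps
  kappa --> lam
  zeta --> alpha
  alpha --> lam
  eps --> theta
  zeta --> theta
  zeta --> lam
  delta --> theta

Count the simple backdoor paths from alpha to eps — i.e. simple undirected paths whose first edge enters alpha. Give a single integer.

6

A backdoor path from alpha to eps is any simple undirected path whose first edge points into alpha (i.e. leaves alpha via a parent).
Parents of alpha: {zeta}.
Enumerating:
  P1: alpha <- zeta -> kappa -> lam <- delta -> theta <- eps
  P2: alpha <- zeta -> kappa -> lam <- eps
  P3: alpha <- zeta -> theta <- delta -> lam <- eps
  P4: alpha <- zeta -> theta <- eps
  P5: alpha <- zeta -> lam <- delta -> theta <- eps
  P6: alpha <- zeta -> lam <- eps
That exhausts the simple backdoor paths. Count: 6.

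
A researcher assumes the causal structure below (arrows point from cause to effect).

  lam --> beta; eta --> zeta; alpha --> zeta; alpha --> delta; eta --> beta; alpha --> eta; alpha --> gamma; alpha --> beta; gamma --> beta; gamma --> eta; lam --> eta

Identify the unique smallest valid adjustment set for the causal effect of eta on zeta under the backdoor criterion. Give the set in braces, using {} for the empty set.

{alpha}

Variables eligible for adjustment (non-descendants of eta, excluding eta and zeta): {alpha, delta, gamma, lam}.
Backdoor paths from eta to zeta:
  P1: eta <- alpha -> zeta
  P2: eta <- lam -> beta <- alpha -> zeta
  P3: eta <- lam -> beta <- gamma <- alpha -> zeta
  P4: eta <- gamma <- alpha -> zeta
  P5: eta <- gamma -> beta <- alpha -> zeta
The empty set is not sufficient: P1 (eta <- alpha -> zeta) has no collider blocking it and no conditioned non-collider, so it is open.
Try {alpha}:
  P1: blocked at fork node alpha ∈ conditioning set.
  P2: blocked at collider beta (neither it nor any descendant is in the conditioning set).
  P3: blocked at collider beta (neither it nor any descendant is in the conditioning set).
  P4: blocked at fork node alpha ∈ conditioning set.
  P5: blocked at collider beta (neither it nor any descendant is in the conditioning set).
{alpha} contains no descendant of eta and blocks every backdoor path.
No other singleton works — e.g. {delta} leaves P1 open — so {alpha} is the unique smallest valid adjustment set.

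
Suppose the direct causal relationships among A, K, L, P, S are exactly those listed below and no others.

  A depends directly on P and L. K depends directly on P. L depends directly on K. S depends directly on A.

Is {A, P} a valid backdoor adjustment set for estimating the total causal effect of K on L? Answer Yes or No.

No

Backdoor paths from K to L (paths whose first edge points into K):
  P1: K <- P -> A <- L
Condition 1 (no descendant of K in the set): FAILS — A is a descendant of K.
Condition 2 (every backdoor path blocked by {A, P}):
  P1: blocked at fork node P ∈ conditioning set.
{A, P} does not satisfy the backdoor criterion.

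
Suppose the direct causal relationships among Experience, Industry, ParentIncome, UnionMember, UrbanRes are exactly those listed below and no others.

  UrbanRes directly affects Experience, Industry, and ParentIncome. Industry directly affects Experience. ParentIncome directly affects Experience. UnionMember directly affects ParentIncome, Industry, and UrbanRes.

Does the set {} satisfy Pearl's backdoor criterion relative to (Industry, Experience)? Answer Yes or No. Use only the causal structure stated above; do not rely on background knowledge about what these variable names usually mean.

No

Backdoor paths from Industry to Experience (paths whose first edge points into Industry):
  P1: Industry <- UnionMember -> UrbanRes -> ParentIncome -> Experience
  P2: Industry <- UnionMember -> UrbanRes -> Experience
  P3: Industry <- UnionMember -> ParentIncome <- UrbanRes -> Experience
  P4: Industry <- UnionMember -> ParentIncome -> Experience
  P5: Industry <- UrbanRes <- UnionMember -> ParentIncome -> Experience
  P6: Industry <- UrbanRes -> ParentIncome -> Experience
  P7: Industry <- UrbanRes -> Experience
Condition 1 (no descendant of Industry in the set): holds — descendants of Industry are {Experience}; none are in {}.
Condition 2 (every backdoor path blocked by {}):
  P1: open — no interior node is in the conditioning set.
  P2: open — no interior node is in the conditioning set.
  P3: blocked at collider ParentIncome (neither it nor any descendant is in the conditioning set).
  P4: open — no interior node is in the conditioning set.
  P5: open — no interior node is in the conditioning set.
  P6: open — no interior node is in the conditioning set.
  P7: open — no interior node is in the conditioning set.
{} does not satisfy the backdoor criterion.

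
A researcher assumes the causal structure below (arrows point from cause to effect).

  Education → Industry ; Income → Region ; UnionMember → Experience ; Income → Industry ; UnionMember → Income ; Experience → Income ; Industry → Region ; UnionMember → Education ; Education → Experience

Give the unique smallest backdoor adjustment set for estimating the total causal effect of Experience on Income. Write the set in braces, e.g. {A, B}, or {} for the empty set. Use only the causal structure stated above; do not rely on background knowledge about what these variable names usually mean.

Variables eligible for adjustment (non-descendants of Experience, excluding Experience and Income): {Education, UnionMember}.
Backdoor paths from Experience to Income:
  P1: Experience <- UnionMember -> Education -> Industry <- Income
  P2: Experience <- UnionMember -> Education -> Industry -> Region <- Income
  P3: Experience <- UnionMember -> Income
  P4: Experience <- Education <- UnionMember -> Income
  P5: Experience <- Education -> Industry <- Income
  P6: Experience <- Education -> Industry -> Region <- Income
The empty set is not sufficient: P3 (Experience <- UnionMember -> Income) has no collider blocking it and no conditioned non-collider, so it is open.
Try {UnionMember}:
  P1: blocked at fork node UnionMember ∈ conditioning set.
  P2: blocked at fork node UnionMember ∈ conditioning set.
  P3: blocked at fork node UnionMember ∈ conditioning set.
  P4: blocked at fork node UnionMember ∈ conditioning set.
  P5: blocked at collider Industry (neither it nor any descendant is in the conditioning set).
  P6: blocked at collider Region (neither it nor any descendant is in the conditioning set).
{UnionMember} contains no descendant of Experience and blocks every backdoor path.
No other singleton works — e.g. {Education} leaves P3 open — so {UnionMember} is the unique smallest valid adjustment set.

{UnionMember}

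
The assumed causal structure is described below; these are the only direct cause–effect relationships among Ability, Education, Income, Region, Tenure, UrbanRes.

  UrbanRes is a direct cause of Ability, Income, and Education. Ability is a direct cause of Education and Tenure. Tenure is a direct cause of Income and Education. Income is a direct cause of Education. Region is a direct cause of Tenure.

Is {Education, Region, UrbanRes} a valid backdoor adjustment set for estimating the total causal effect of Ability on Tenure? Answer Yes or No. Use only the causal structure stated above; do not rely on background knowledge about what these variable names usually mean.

No

Backdoor paths from Ability to Tenure (paths whose first edge points into Ability):
  P1: Ability <- UrbanRes -> Income <- Tenure
  P2: Ability <- UrbanRes -> Income -> Education <- Tenure
  P3: Ability <- UrbanRes -> Education <- Tenure
  P4: Ability <- UrbanRes -> Education <- Income <- Tenure
Condition 1 (no descendant of Ability in the set): FAILS — Education is a descendant of Ability.
Condition 2 (every backdoor path blocked by {Education, Region, UrbanRes}):
  P1: blocked at fork node UrbanRes ∈ conditioning set.
  P2: blocked at fork node UrbanRes ∈ conditioning set.
  P3: blocked at fork node UrbanRes ∈ conditioning set.
  P4: blocked at fork node UrbanRes ∈ conditioning set.
{Education, Region, UrbanRes} does not satisfy the backdoor criterion.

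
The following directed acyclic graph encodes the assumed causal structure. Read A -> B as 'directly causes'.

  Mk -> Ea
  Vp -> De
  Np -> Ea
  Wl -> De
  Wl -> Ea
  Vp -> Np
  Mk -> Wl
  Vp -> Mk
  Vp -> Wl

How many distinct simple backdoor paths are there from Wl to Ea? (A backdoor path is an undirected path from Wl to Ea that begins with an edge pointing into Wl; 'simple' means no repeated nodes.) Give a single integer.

A backdoor path from Wl to Ea is any simple undirected path whose first edge points into Wl (i.e. leaves Wl via a parent).
Parents of Wl: {Mk, Vp}.
Enumerating:
  P1: Wl <- Vp -> Mk -> Ea
  P2: Wl <- Vp -> Np -> Ea
  P3: Wl <- Mk <- Vp -> Np -> Ea
  P4: Wl <- Mk -> Ea
That exhausts the simple backdoor paths. Count: 4.

4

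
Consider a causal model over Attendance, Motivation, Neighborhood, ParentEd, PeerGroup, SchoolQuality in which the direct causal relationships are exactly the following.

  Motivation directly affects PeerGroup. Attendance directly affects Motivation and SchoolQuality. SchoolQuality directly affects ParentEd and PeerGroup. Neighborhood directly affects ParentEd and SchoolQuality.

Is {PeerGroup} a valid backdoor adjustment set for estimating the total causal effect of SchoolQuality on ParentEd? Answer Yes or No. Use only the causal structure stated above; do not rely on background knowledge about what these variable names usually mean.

No

Backdoor paths from SchoolQuality to ParentEd (paths whose first edge points into SchoolQuality):
  P1: SchoolQuality <- Neighborhood -> ParentEd
Condition 1 (no descendant of SchoolQuality in the set): FAILS — PeerGroup is a descendant of SchoolQuality.
Condition 2 (every backdoor path blocked by {PeerGroup}):
  P1: open — no interior node is in the conditioning set.
{PeerGroup} does not satisfy the backdoor criterion.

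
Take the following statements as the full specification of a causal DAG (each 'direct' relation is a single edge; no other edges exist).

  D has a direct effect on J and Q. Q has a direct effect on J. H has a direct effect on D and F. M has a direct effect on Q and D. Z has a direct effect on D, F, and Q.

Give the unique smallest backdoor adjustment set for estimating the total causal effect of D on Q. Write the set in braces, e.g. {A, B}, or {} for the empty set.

Variables eligible for adjustment (non-descendants of D, excluding D and Q): {F, H, M, Z}.
Backdoor paths from D to Q:
  P1: D <- H -> F <- Z -> Q
  P2: D <- M -> Q
  P3: D <- Z -> Q
The empty set is not sufficient: P2 (D <- M -> Q) has no collider blocking it and no conditioned non-collider, so it is open.
Try {M, Z}:
  P1: blocked at collider F (neither it nor any descendant is in the conditioning set).
  P2: blocked at fork node M ∈ conditioning set.
  P3: blocked at fork node Z ∈ conditioning set.
{M, Z} contains no descendant of D and blocks every backdoor path.
Every element of {M, Z} is needed (dropping M leaves P2 open; dropping Z leaves P3 open), so no proper subset is valid.
Among all size-2 subsets of the eligible variables, only {M, Z} blocks every backdoor path, so it is the unique smallest valid adjustment set.

{M, Z}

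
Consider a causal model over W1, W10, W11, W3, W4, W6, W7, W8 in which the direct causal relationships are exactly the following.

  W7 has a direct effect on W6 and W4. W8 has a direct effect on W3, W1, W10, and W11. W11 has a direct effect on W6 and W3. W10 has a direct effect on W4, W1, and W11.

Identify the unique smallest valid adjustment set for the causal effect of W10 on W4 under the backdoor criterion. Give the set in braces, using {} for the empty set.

{}

Variables eligible for adjustment (non-descendants of W10, excluding W10 and W4): {W7, W8}.
Backdoor paths from W10 to W4:
  P1: W10 <- W8 -> W11 -> W6 <- W7 -> W4
  P2: W10 <- W8 -> W3 <- W11 -> W6 <- W7 -> W4
Each backdoor path contains an unconditioned collider, so every path is already blocked with the empty conditioning set:
  P1: blocked at collider W6 (neither it nor any descendant is in the conditioning set).
  P2: blocked at collider W3 (neither it nor any descendant is in the conditioning set).
The empty set is therefore the unique smallest valid set.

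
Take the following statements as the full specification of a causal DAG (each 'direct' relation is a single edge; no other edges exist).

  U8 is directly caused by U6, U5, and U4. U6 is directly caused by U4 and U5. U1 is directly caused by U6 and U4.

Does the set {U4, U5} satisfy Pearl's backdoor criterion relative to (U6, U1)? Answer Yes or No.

Backdoor paths from U6 to U1 (paths whose first edge points into U6):
  P1: U6 <- U5 -> U8 <- U4 -> U1
  P2: U6 <- U4 -> U1
Condition 1 (no descendant of U6 in the set): holds — descendants of U6 are {U1, U8}; none are in {U4, U5}.
Condition 2 (every backdoor path blocked by {U4, U5}):
  P1: blocked at fork node U5 ∈ conditioning set.
  P2: blocked at fork node U4 ∈ conditioning set.
{U4, U5} satisfies the backdoor criterion.

Yes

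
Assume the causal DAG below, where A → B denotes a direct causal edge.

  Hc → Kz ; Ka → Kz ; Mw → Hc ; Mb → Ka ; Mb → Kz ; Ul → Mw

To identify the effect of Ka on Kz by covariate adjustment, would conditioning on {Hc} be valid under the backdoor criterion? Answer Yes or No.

No

Backdoor paths from Ka to Kz (paths whose first edge points into Ka):
  P1: Ka <- Mb -> Kz
Condition 1 (no descendant of Ka in the set): holds — descendants of Ka are {Kz}; none are in {Hc}.
Condition 2 (every backdoor path blocked by {Hc}):
  P1: open — no interior node is in the conditioning set.
{Hc} does not satisfy the backdoor criterion.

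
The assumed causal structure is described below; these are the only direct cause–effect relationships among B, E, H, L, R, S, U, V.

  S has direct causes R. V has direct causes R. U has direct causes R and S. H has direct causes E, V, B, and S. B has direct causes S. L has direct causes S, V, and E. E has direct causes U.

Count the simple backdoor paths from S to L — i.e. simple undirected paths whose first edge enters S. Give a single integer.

4

A backdoor path from S to L is any simple undirected path whose first edge points into S (i.e. leaves S via a parent).
Parents of S: {R}.
Enumerating:
  P1: S <- R -> V -> H <- E -> L
  P2: S <- R -> V -> L
  P3: S <- R -> U -> E -> H <- V -> L
  P4: S <- R -> U -> E -> L
That exhausts the simple backdoor paths. Count: 4.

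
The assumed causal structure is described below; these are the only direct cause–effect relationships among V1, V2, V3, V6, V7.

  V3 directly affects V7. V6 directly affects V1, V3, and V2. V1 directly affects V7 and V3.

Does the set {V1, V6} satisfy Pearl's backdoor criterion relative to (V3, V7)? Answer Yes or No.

Backdoor paths from V3 to V7 (paths whose first edge points into V3):
  P1: V3 <- V6 -> V1 -> V7
  P2: V3 <- V1 -> V7
Condition 1 (no descendant of V3 in the set): holds — descendants of V3 are {V7}; none are in {V1, V6}.
Condition 2 (every backdoor path blocked by {V1, V6}):
  P1: blocked at fork node V6 ∈ conditioning set.
  P2: blocked at fork node V1 ∈ conditioning set.
{V1, V6} satisfies the backdoor criterion.

Yes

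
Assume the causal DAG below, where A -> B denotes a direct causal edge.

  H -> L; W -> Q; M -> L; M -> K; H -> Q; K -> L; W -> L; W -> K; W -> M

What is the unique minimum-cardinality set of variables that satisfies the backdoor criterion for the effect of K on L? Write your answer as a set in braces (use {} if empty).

{M, W}

Variables eligible for adjustment (non-descendants of K, excluding K and L): {H, M, Q, W}.
Backdoor paths from K to L:
  P1: K <- W -> M -> L
  P2: K <- W -> L
  P3: K <- W -> Q <- H -> L
  P4: K <- M <- W -> L
  P5: K <- M <- W -> Q <- H -> L
  P6: K <- M -> L
The empty set is not sufficient: P1 (K <- W -> M -> L) has no collider blocking it and no conditioned non-collider, so it is open.
Try {M, W}:
  P1: blocked at fork node W ∈ conditioning set.
  P2: blocked at fork node W ∈ conditioning set.
  P3: blocked at fork node W ∈ conditioning set.
  P4: blocked at chain node M ∈ conditioning set.
  P5: blocked at chain node M ∈ conditioning set.
  P6: blocked at fork node M ∈ conditioning set.
{M, W} contains no descendant of K and blocks every backdoor path.
Every element of {M, W} is needed (dropping M leaves P6 open; dropping W leaves P2 open), so no proper subset is valid.
Among all size-2 subsets of the eligible variables, only {M, W} blocks every backdoor path, so it is the unique smallest valid adjustment set.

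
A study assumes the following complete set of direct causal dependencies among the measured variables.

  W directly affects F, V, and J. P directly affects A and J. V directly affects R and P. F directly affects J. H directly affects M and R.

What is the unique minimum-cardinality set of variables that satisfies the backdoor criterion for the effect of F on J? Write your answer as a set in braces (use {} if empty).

Variables eligible for adjustment (non-descendants of F, excluding F and J): {A, H, M, P, R, V, W}.
Backdoor paths from F to J:
  P1: F <- W -> V -> P -> J
  P2: F <- W -> J
The empty set is not sufficient: P1 (F <- W -> V -> P -> J) has no collider blocking it and no conditioned non-collider, so it is open.
Try {W}:
  P1: blocked at fork node W ∈ conditioning set.
  P2: blocked at fork node W ∈ conditioning set.
{W} contains no descendant of F and blocks every backdoor path.
No other singleton works — e.g. {H} leaves P1 open — so {W} is the unique smallest valid adjustment set.

{W}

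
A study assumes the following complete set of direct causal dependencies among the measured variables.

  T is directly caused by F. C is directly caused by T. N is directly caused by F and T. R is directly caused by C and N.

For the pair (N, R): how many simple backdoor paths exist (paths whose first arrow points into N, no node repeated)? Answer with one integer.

A backdoor path from N to R is any simple undirected path whose first edge points into N (i.e. leaves N via a parent).
Parents of N: {F, T}.
Enumerating:
  P1: N <- F -> T -> C -> R
  P2: N <- T -> C -> R
That exhausts the simple backdoor paths. Count: 2.

2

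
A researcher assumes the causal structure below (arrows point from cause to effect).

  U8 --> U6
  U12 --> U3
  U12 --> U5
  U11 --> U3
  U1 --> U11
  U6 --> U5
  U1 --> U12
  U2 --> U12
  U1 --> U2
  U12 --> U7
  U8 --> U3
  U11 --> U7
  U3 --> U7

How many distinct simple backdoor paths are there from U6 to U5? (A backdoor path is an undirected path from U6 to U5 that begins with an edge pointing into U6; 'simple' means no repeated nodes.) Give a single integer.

7

A backdoor path from U6 to U5 is any simple undirected path whose first edge points into U6 (i.e. leaves U6 via a parent).
Parents of U6: {U8}.
Enumerating:
  P1: U6 <- U8 -> U3 <- U11 <- U1 -> U2 -> U12 -> U5
  P2: U6 <- U8 -> U3 <- U11 <- U1 -> U12 -> U5
  P3: U6 <- U8 -> U3 <- U11 -> U7 <- U12 -> U5
  P4: U6 <- U8 -> U3 <- U12 -> U5
  P5: U6 <- U8 -> U3 -> U7 <- U11 <- U1 -> U2 -> U12 -> U5
  P6: U6 <- U8 -> U3 -> U7 <- U11 <- U1 -> U12 -> U5
  P7: U6 <- U8 -> U3 -> U7 <- U12 -> U5
That exhausts the simple backdoor paths. Count: 7.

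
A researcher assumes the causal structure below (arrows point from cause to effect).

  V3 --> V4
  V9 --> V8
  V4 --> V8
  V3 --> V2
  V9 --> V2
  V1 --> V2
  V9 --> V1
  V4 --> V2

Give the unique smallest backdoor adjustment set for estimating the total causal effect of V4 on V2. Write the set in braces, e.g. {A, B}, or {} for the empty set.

Variables eligible for adjustment (non-descendants of V4, excluding V4 and V2): {V1, V3, V9}.
Backdoor paths from V4 to V2:
  P1: V4 <- V3 -> V2
The empty set is not sufficient: P1 (V4 <- V3 -> V2) has no collider blocking it and no conditioned non-collider, so it is open.
Try {V3}:
  P1: blocked at fork node V3 ∈ conditioning set.
{V3} contains no descendant of V4 and blocks every backdoor path.
No other singleton works — e.g. {V9} leaves P1 open — so {V3} is the unique smallest valid adjustment set.

{V3}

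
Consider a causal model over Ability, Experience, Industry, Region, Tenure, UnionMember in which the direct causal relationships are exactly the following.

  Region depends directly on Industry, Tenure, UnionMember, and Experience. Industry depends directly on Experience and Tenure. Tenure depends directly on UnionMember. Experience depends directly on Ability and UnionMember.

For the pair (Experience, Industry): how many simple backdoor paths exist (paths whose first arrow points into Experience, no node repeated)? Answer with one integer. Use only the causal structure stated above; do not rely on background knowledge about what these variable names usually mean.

A backdoor path from Experience to Industry is any simple undirected path whose first edge points into Experience (i.e. leaves Experience via a parent).
Parents of Experience: {Ability, UnionMember}.
Enumerating:
  P1: Experience <- UnionMember -> Tenure -> Industry
  P2: Experience <- UnionMember -> Tenure -> Region <- Industry
  P3: Experience <- UnionMember -> Region <- Tenure -> Industry
  P4: Experience <- UnionMember -> Region <- Industry
That exhausts the simple backdoor paths. Count: 4.

4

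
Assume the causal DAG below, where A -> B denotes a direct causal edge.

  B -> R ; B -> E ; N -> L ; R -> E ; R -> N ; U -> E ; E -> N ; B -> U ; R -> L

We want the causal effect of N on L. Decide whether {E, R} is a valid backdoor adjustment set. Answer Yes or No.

Yes

Backdoor paths from N to L (paths whose first edge points into N):
  P1: N <- R -> L
  P2: N <- E <- B -> R -> L
  P3: N <- E <- U <- B -> R -> L
  P4: N <- E <- R -> L
Condition 1 (no descendant of N in the set): holds — descendants of N are {L}; none are in {E, R}.
Condition 2 (every backdoor path blocked by {E, R}):
  P1: blocked at fork node R ∈ conditioning set.
  P2: blocked at chain node E ∈ conditioning set.
  P3: blocked at chain node E ∈ conditioning set.
  P4: blocked at chain node E ∈ conditioning set.
{E, R} satisfies the backdoor criterion.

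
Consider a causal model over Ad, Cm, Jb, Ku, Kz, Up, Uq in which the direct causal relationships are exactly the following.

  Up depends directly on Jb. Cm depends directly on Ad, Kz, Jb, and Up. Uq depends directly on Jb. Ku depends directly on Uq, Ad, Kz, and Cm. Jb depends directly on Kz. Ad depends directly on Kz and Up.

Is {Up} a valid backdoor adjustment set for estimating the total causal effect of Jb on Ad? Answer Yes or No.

Backdoor paths from Jb to Ad (paths whose first edge points into Jb):
  P1: Jb <- Kz -> Ad
  P2: Jb <- Kz -> Cm <- Up -> Ad
  P3: Jb <- Kz -> Cm <- Ad
  P4: Jb <- Kz -> Cm -> Ku <- Ad
  P5: Jb <- Kz -> Ku <- Ad
  P6: Jb <- Kz -> Ku <- Cm <- Up -> Ad
  P7: Jb <- Kz -> Ku <- Cm <- Ad
Condition 1 (no descendant of Jb in the set): FAILS — Up is a descendant of Jb.
Condition 2 (every backdoor path blocked by {Up}):
  P1: open — no interior node is in the conditioning set.
  P2: blocked at collider Cm (neither it nor any descendant is in the conditioning set).
  P3: blocked at collider Cm (neither it nor any descendant is in the conditioning set).
  P4: blocked at collider Ku (neither it nor any descendant is in the conditioning set).
  P5: blocked at collider Ku (neither it nor any descendant is in the conditioning set).
  P6: blocked at collider Ku (neither it nor any descendant is in the conditioning set).
  P7: blocked at collider Ku (neither it nor any descendant is in the conditioning set).
{Up} does not satisfy the backdoor criterion.

No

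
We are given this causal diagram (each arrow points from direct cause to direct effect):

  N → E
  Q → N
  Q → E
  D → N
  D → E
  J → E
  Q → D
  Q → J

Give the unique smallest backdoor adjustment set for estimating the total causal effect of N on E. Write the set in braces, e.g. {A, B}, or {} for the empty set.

{D, Q}

Variables eligible for adjustment (non-descendants of N, excluding N and E): {D, J, Q}.
Backdoor paths from N to E:
  P1: N <- Q -> J -> E
  P2: N <- Q -> D -> E
  P3: N <- Q -> E
  P4: N <- D <- Q -> J -> E
  P5: N <- D <- Q -> E
  P6: N <- D -> E
The empty set is not sufficient: P1 (N <- Q -> J -> E) has no collider blocking it and no conditioned non-collider, so it is open.
Try {D, Q}:
  P1: blocked at fork node Q ∈ conditioning set.
  P2: blocked at fork node Q ∈ conditioning set.
  P3: blocked at fork node Q ∈ conditioning set.
  P4: blocked at chain node D ∈ conditioning set.
  P5: blocked at chain node D ∈ conditioning set.
  P6: blocked at fork node D ∈ conditioning set.
{D, Q} contains no descendant of N and blocks every backdoor path.
Every element of {D, Q} is needed (dropping D leaves P6 open; dropping Q leaves P1 open), so no proper subset is valid.
Among all size-2 subsets of the eligible variables, only {D, Q} blocks every backdoor path, so it is the unique smallest valid adjustment set.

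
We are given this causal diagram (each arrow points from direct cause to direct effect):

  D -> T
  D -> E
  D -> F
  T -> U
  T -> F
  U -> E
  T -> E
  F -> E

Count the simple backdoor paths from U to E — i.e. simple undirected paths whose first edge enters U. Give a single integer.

5

A backdoor path from U to E is any simple undirected path whose first edge points into U (i.e. leaves U via a parent).
Parents of U: {T}.
Enumerating:
  P1: U <- T <- D -> F -> E
  P2: U <- T <- D -> E
  P3: U <- T -> F <- D -> E
  P4: U <- T -> F -> E
  P5: U <- T -> E
That exhausts the simple backdoor paths. Count: 5.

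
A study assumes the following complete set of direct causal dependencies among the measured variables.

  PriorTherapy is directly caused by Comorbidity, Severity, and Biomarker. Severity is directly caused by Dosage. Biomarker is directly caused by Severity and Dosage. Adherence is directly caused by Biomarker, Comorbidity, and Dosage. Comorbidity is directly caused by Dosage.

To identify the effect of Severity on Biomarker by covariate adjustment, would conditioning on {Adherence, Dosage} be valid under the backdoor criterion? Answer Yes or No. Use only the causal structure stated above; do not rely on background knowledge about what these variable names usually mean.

Backdoor paths from Severity to Biomarker (paths whose first edge points into Severity):
  P1: Severity <- Dosage -> Comorbidity -> PriorTherapy <- Biomarker
  P2: Severity <- Dosage -> Comorbidity -> Adherence <- Biomarker
  P3: Severity <- Dosage -> Biomarker
  P4: Severity <- Dosage -> Adherence <- Comorbidity -> PriorTherapy <- Biomarker
  P5: Severity <- Dosage -> Adherence <- Biomarker
Condition 1 (no descendant of Severity in the set): FAILS — Adherence is a descendant of Severity.
Condition 2 (every backdoor path blocked by {Adherence, Dosage}):
  P1: blocked at fork node Dosage ∈ conditioning set.
  P2: blocked at fork node Dosage ∈ conditioning set.
  P3: blocked at fork node Dosage ∈ conditioning set.
  P4: blocked at fork node Dosage ∈ conditioning set.
  P5: blocked at fork node Dosage ∈ conditioning set.
{Adherence, Dosage} does not satisfy the backdoor criterion.

No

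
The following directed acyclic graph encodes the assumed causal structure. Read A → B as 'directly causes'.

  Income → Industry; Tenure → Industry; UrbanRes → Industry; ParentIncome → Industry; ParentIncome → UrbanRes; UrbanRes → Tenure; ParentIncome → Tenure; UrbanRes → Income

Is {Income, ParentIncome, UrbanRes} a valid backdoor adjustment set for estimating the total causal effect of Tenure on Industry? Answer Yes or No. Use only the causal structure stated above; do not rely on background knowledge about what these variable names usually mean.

Yes

Backdoor paths from Tenure to Industry (paths whose first edge points into Tenure):
  P1: Tenure <- ParentIncome -> UrbanRes -> Income -> Industry
  P2: Tenure <- ParentIncome -> UrbanRes -> Industry
  P3: Tenure <- ParentIncome -> Industry
  P4: Tenure <- UrbanRes <- ParentIncome -> Industry
  P5: Tenure <- UrbanRes -> Income -> Industry
  P6: Tenure <- UrbanRes -> Industry
Condition 1 (no descendant of Tenure in the set): holds — descendants of Tenure are {Industry}; none are in {Income, ParentIncome, UrbanRes}.
Condition 2 (every backdoor path blocked by {Income, ParentIncome, UrbanRes}):
  P1: blocked at fork node ParentIncome ∈ conditioning set.
  P2: blocked at fork node ParentIncome ∈ conditioning set.
  P3: blocked at fork node ParentIncome ∈ conditioning set.
  P4: blocked at chain node UrbanRes ∈ conditioning set.
  P5: blocked at fork node UrbanRes ∈ conditioning set.
  P6: blocked at fork node UrbanRes ∈ conditioning set.
{Income, ParentIncome, UrbanRes} satisfies the backdoor criterion.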